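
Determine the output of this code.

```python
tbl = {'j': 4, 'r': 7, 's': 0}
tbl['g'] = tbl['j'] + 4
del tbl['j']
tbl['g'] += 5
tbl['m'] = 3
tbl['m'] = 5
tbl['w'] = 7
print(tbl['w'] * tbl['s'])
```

tbl['g'] = tbl['j']+4 = 8 → {'j': 4, 'r': 7, 's': 0, 'g': 8}
del 'j' → {'r': 7, 's': 0, 'g': 8}
tbl['g'] = 8+5 = 13 → {'r': 7, 's': 0, 'g': 13}
tbl['m'] = 3 → {'r': 7, 's': 0, 'g': 13, 'm': 3}
tbl['m'] = 5 → {'r': 7, 's': 0, 'g': 13, 'm': 5}
tbl['w'] = 7 → {'r': 7, 's': 0, 'g': 13, 'm': 5, 'w': 7}
tbl['w']*tbl['s'] = 7*0 = 0

0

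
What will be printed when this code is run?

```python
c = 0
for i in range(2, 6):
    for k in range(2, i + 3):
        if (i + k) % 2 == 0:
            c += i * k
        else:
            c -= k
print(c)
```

i=2,k=2: even sum, c = 0+4 = 4
i=2,k=3: odd sum, c = 4-3 = 1
i=2,k=4: even sum, c = 1+8 = 9
i=3,k=2: odd sum, c = 9-2 = 7
i=3,k=3: even sum, c = 7+9 = 16
i=3,k=4: odd sum, c = 16-4 = 12
i=3,k=5: even sum, c = 12+15 = 27
i=4,k=2: even sum, c = 27+8 = 35
i=4,k=3: odd sum, c = 35-3 = 32
i=4,k=4: even sum, c = 32+16 = 48
i=4,k=5: odd sum, c = 48-5 = 43
i=4,k=6: even sum, c = 43+24 = 67
i=5,k=2: odd sum, c = 67-2 = 65
i=5,k=3: even sum, c = 65+15 = 80
i=5,k=4: odd sum, c = 80-4 = 76
i=5,k=5: even sum, c = 76+25 = 101
i=5,k=6: odd sum, c = 101-6 = 95
i=5,k=7: even sum, c = 95+35 = 130

130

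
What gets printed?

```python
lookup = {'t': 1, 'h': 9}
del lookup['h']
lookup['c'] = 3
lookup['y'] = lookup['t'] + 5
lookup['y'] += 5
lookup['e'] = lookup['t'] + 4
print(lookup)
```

{'t': 1, 'c': 3, 'y': 11, 'e': 5}

del 'h' → {'t': 1}
lookup['c'] = 3 → {'t': 1, 'c': 3}
lookup['y'] = lookup['t']+5 = 6 → {'t': 1, 'c': 3, 'y': 6}
lookup['y'] = 6+5 = 11 → {'t': 1, 'c': 3, 'y': 11}
lookup['e'] = lookup['t']+4 = 5 → {'t': 1, 'c': 3, 'y': 11, 'e': 5}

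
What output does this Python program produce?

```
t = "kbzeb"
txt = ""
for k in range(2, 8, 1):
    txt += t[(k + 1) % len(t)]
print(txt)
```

ebkbze

k=2: add t[3]='e' → 'e'
k=3: add t[4]='b' → 'eb'
k=4: add t[0]='k' → 'ebk'
k=5: add t[1]='b' → 'ebkb'
k=6: add t[2]='z' → 'ebkbz'
k=7: add t[3]='e' → 'ebkbze'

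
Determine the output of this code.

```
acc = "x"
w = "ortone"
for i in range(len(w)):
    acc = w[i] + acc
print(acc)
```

i=0: prepend 'o' → 'ox'
i=1: prepend 'r' → 'rox'
i=2: prepend 't' → 'trox'
i=3: prepend 'o' → 'otrox'
i=4: prepend 'n' → 'notrox'
i=5: prepend 'e' → 'enotrox'

enotrox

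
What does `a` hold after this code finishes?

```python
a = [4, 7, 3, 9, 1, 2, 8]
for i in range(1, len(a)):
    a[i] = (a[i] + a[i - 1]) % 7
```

i=1: a[1] = (7+4)%7 = 4 → [4, 4, 3, 9, 1, 2, 8]
i=2: a[2] = (3+4)%7 = 0 → [4, 4, 0, 9, 1, 2, 8]
i=3: a[3] = (9+0)%7 = 2 → [4, 4, 0, 2, 1, 2, 8]
i=4: a[4] = (1+2)%7 = 3 → [4, 4, 0, 2, 3, 2, 8]
i=5: a[5] = (2+3)%7 = 5 → [4, 4, 0, 2, 3, 5, 8]
i=6: a[6] = (8+5)%7 = 6 → [4, 4, 0, 2, 3, 5, 6]

[4, 4, 0, 2, 3, 5, 6]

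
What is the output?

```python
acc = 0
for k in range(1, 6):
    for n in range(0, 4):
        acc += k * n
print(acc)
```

k=1,n=0: acc = 0+0 = 0
k=1,n=1: acc = 0+1 = 1
k=1,n=2: acc = 1+2 = 3
k=1,n=3: acc = 3+3 = 6
k=2,n=0: acc = 6+0 = 6
k=2,n=1: acc = 6+2 = 8
k=2,n=2: acc = 8+4 = 12
k=2,n=3: acc = 12+6 = 18
k=3,n=0: acc = 18+0 = 18
k=3,n=1: acc = 18+3 = 21
k=3,n=2: acc = 21+6 = 27
k=3,n=3: acc = 27+9 = 36
k=4,n=0: acc = 36+0 = 36
k=4,n=1: acc = 36+4 = 40
k=4,n=2: acc = 40+8 = 48
k=4,n=3: acc = 48+12 = 60
k=5,n=0: acc = 60+0 = 60
k=5,n=1: acc = 60+5 = 65
k=5,n=2: acc = 65+10 = 75
k=5,n=3: acc = 75+15 = 90

90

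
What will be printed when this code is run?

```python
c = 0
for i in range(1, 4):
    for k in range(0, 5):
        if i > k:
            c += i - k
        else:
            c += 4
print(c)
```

i=1,k=0: 1>0, c = 0+1 = 1
i=1,k=1: not 1>1, c = 1+4 = 5
i=1,k=2: not 1>2, c = 5+4 = 9
i=1,k=3: not 1>3, c = 9+4 = 13
i=1,k=4: not 1>4, c = 13+4 = 17
i=2,k=0: 2>0, c = 17+2 = 19
i=2,k=1: 2>1, c = 19+1 = 20
i=2,k=2: not 2>2, c = 20+4 = 24
i=2,k=3: not 2>3, c = 24+4 = 28
i=2,k=4: not 2>4, c = 28+4 = 32
i=3,k=0: 3>0, c = 32+3 = 35
i=3,k=1: 3>1, c = 35+2 = 37
i=3,k=2: 3>2, c = 37+1 = 38
i=3,k=3: not 3>3, c = 38+4 = 42
i=3,k=4: not 3>4, c = 42+4 = 46

46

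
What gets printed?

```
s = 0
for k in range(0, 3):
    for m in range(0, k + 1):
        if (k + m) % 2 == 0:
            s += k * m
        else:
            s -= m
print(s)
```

k=0,m=0: even sum, s = 0+0 = 0
k=1,m=0: odd sum, s = 0-0 = 0
k=1,m=1: even sum, s = 0+1 = 1
k=2,m=0: even sum, s = 1+0 = 1
k=2,m=1: odd sum, s = 1-1 = 0
k=2,m=2: even sum, s = 0+4 = 4

4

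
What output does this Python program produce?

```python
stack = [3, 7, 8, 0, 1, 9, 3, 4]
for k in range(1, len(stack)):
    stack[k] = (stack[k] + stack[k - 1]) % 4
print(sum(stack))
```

18

k=1: stack[1] = (7+3)%4 = 2 → [3, 2, 8, 0, 1, 9, 3, 4]
k=2: stack[2] = (8+2)%4 = 2 → [3, 2, 2, 0, 1, 9, 3, 4]
k=3: stack[3] = (0+2)%4 = 2 → [3, 2, 2, 2, 1, 9, 3, 4]
k=4: stack[4] = (1+2)%4 = 3 → [3, 2, 2, 2, 3, 9, 3, 4]
k=5: stack[5] = (9+3)%4 = 0 → [3, 2, 2, 2, 3, 0, 3, 4]
k=6: stack[6] = (3+0)%4 = 3 → [3, 2, 2, 2, 3, 0, 3, 4]
k=7: stack[7] = (4+3)%4 = 3 → [3, 2, 2, 2, 3, 0, 3, 3]
sum = 18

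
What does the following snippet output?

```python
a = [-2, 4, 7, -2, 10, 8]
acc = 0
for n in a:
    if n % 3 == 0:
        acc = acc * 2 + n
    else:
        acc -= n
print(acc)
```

n=-2: not %3==0, acc = 0-(-2) = 2
n=4: not %3==0, acc = 2-4 = -2
n=7: not %3==0, acc = (-2)-7 = -9
n=-2: not %3==0, acc = (-9)-(-2) = -7
n=10: not %3==0, acc = (-7)-10 = -17
n=8: not %3==0, acc = (-17)-8 = -25

-25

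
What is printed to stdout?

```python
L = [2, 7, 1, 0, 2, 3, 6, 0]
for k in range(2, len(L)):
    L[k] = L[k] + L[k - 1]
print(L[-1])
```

k=2: L[2] = 1+7 = 8 → [2, 7, 8, 0, 2, 3, 6, 0]
k=3: L[3] = 0+8 = 8 → [2, 7, 8, 8, 2, 3, 6, 0]
k=4: L[4] = 2+8 = 10 → [2, 7, 8, 8, 10, 3, 6, 0]
k=5: L[5] = 3+10 = 13 → [2, 7, 8, 8, 10, 13, 6, 0]
k=6: L[6] = 6+13 = 19 → [2, 7, 8, 8, 10, 13, 19, 0]
k=7: L[7] = 0+19 = 19 → [2, 7, 8, 8, 10, 13, 19, 19]

19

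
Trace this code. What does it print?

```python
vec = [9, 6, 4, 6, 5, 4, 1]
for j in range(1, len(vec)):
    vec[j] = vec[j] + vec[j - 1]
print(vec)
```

[9, 15, 19, 25, 30, 34, 35]

j=1: vec[1] = 6+9 = 15 → [9, 15, 4, 6, 5, 4, 1]
j=2: vec[2] = 4+15 = 19 → [9, 15, 19, 6, 5, 4, 1]
j=3: vec[3] = 6+19 = 25 → [9, 15, 19, 25, 5, 4, 1]
j=4: vec[4] = 5+25 = 30 → [9, 15, 19, 25, 30, 4, 1]
j=5: vec[5] = 4+30 = 34 → [9, 15, 19, 25, 30, 34, 1]
j=6: vec[6] = 1+34 = 35 → [9, 15, 19, 25, 30, 34, 35]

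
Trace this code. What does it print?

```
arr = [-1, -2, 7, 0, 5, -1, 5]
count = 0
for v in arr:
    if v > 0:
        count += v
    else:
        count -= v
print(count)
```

21

v=-1: not >0, count = 0-(-1) = 1
v=-2: not >0, count = 1-(-2) = 3
v=7: >0, count = 3+7 = 10
v=0: not >0, count = 10-0 = 10
v=5: >0, count = 10+5 = 15
v=-1: not >0, count = 15-(-1) = 16
v=5: >0, count = 16+5 = 21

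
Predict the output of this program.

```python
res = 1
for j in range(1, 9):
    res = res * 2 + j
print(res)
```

j=1: res = 1*2+1 = 3
j=2: res = 3*2+2 = 8
j=3: res = 8*2+3 = 19
j=4: res = 19*2+4 = 42
j=5: res = 42*2+5 = 89
j=6: res = 89*2+6 = 184
j=7: res = 184*2+7 = 375
j=8: res = 375*2+8 = 758

758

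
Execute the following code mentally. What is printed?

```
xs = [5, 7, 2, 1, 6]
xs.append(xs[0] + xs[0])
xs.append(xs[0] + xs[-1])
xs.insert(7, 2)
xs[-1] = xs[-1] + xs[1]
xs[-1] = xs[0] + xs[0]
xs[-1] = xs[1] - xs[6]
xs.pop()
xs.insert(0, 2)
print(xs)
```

append xs[0]+xs[0] = 5+5 = 10 → [5, 7, 2, 1, 6, 10]
append xs[0]+xs[-1] = 5+10 = 15 → [5, 7, 2, 1, 6, 10, 15]
insert 2 at 7 → [5, 7, 2, 1, 6, 10, 15, 2]
xs[-1] = xs[-1]+xs[1] = 2+7 = 9 → [5, 7, 2, 1, 6, 10, 15, 9]
xs[-1] = xs[0]+xs[0] = 5+5 = 10 → [5, 7, 2, 1, 6, 10, 15, 10]
xs[-1] = xs[1]-xs[6] = 7-15 = -8 → [5, 7, 2, 1, 6, 10, 15, -8]
pop() removes -8 → [5, 7, 2, 1, 6, 10, 15]
insert 2 at 0 → [2, 5, 7, 2, 1, 6, 10, 15]

[2, 5, 7, 2, 1, 6, 10, 15]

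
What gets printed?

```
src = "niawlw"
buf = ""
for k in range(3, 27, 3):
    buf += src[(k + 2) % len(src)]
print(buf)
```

wawawawa

k=3: add src[5]='w' → 'w'
k=6: add src[2]='a' → 'wa'
k=9: add src[5]='w' → 'waw'
k=12: add src[2]='a' → 'wawa'
k=15: add src[5]='w' → 'wawaw'
k=18: add src[2]='a' → 'wawawa'
k=21: add src[5]='w' → 'wawawaw'
k=24: add src[2]='a' → 'wawawawa'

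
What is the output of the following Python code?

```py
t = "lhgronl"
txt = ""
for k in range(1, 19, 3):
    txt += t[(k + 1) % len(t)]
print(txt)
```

gnholr

k=1: add t[2]='g' → 'g'
k=4: add t[5]='n' → 'gn'
k=7: add t[1]='h' → 'gnh'
k=10: add t[4]='o' → 'gnho'
k=13: add t[0]='l' → 'gnhol'
k=16: add t[3]='r' → 'gnholr'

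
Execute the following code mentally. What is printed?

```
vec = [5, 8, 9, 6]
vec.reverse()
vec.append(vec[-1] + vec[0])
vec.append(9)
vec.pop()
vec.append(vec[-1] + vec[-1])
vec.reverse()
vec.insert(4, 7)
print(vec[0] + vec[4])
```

29

reverse → [6, 9, 8, 5]
append vec[-1]+vec[0] = 5+6 = 11 → [6, 9, 8, 5, 11]
append 9 → [6, 9, 8, 5, 11, 9]
pop() removes 9 → [6, 9, 8, 5, 11]
append vec[-1]+vec[-1] = 11+11 = 22 → [6, 9, 8, 5, 11, 22]
reverse → [22, 11, 5, 8, 9, 6]
insert 7 at 4 → [22, 11, 5, 8, 7, 9, 6]
vec[0]+vec[4] = 22+7 = 29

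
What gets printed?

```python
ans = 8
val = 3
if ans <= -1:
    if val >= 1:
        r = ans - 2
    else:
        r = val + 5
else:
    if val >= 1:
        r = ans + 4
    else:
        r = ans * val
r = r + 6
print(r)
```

18

ans=8, val=3
ans <= -1 is False; val >= 1 is True
→ r = ans + 4 = 12
r = 12+6 = 18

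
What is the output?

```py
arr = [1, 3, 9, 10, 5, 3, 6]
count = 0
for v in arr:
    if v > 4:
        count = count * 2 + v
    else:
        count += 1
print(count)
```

162

v=1: not >4, count = 0+1 = 1
v=3: not >4, count = 1+1 = 2
v=9: >4, count = 2*2+9 = 13
v=10: >4, count = 13*2+10 = 36
v=5: >4, count = 36*2+5 = 77
v=3: not >4, count = 77+1 = 78
v=6: >4, count = 78*2+6 = 162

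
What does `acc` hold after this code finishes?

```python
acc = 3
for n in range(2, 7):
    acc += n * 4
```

n=2: acc = 3+2*4 = 11
n=3: acc = 11+3*4 = 23
n=4: acc = 23+4*4 = 39
n=5: acc = 39+5*4 = 59
n=6: acc = 59+6*4 = 83

83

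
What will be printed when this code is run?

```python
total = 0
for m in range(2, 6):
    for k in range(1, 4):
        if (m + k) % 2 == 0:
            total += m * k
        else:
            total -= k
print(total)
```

m=2,k=1: odd sum, total = 0-1 = -1
m=2,k=2: even sum, total = (-1)+4 = 3
m=2,k=3: odd sum, total = 3-3 = 0
m=3,k=1: even sum, total = 0+3 = 3
m=3,k=2: odd sum, total = 3-2 = 1
m=3,k=3: even sum, total = 1+9 = 10
m=4,k=1: odd sum, total = 10-1 = 9
m=4,k=2: even sum, total = 9+8 = 17
m=4,k=3: odd sum, total = 17-3 = 14
m=5,k=1: even sum, total = 14+5 = 19
m=5,k=2: odd sum, total = 19-2 = 17
m=5,k=3: even sum, total = 17+15 = 32

32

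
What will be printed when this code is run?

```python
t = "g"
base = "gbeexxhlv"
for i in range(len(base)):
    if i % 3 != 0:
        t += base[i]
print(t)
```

i=0: skip
i=1: add 'b' → 'gb'
i=2: add 'e' → 'gbe'
i=3: skip
i=4: add 'x' → 'gbex'
i=5: add 'x' → 'gbexx'
i=6: skip
i=7: add 'l' → 'gbexxl'
i=8: add 'v' → 'gbexxlv'

gbexxlv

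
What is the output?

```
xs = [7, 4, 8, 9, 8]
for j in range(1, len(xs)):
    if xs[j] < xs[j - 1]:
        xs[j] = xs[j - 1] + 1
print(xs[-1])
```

10

j=1: 4<7, xs[1] = 7+1 = 8 → [7, 8, 8, 9, 8]
j=2: 8>=8, unchanged → [7, 8, 8, 9, 8]
j=3: 9>=8, unchanged → [7, 8, 8, 9, 8]
j=4: 8<9, xs[4] = 9+1 = 10 → [7, 8, 8, 9, 10]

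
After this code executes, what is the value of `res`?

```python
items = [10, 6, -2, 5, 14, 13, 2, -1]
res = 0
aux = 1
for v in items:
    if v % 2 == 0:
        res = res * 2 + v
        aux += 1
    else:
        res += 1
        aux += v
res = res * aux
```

5451

v=10: even, res = 0*2+10 = 10; aux=2
v=6: even, res = 10*2+6 = 26; aux=3
v=-2: even, res = 26*2+(-2) = 50; aux=4
v=5: not even, res = 50+1 = 51; aux=9
v=14: even, res = 51*2+14 = 116; aux=10
v=13: not even, res = 116+1 = 117; aux=23
v=2: even, res = 117*2+2 = 236; aux=24
v=-1: not even, res = 236+1 = 237; aux=23
res*aux = 237*23 = 5451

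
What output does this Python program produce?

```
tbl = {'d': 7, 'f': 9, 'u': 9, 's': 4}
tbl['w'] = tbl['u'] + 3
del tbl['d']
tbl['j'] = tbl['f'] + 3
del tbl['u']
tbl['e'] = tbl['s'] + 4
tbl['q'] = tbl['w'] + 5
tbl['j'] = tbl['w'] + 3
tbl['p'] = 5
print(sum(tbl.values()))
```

tbl['w'] = tbl['u']+3 = 12 → {'d': 7, 'f': 9, 'u': 9, 's': 4, 'w': 12}
del 'd' → {'f': 9, 'u': 9, 's': 4, 'w': 12}
tbl['j'] = tbl['f']+3 = 12 → {'f': 9, 'u': 9, 's': 4, 'w': 12, 'j': 12}
del 'u' → {'f': 9, 's': 4, 'w': 12, 'j': 12}
tbl['e'] = tbl['s']+4 = 8 → {'f': 9, 's': 4, 'w': 12, 'j': 12, 'e': 8}
tbl['q'] = tbl['w']+5 = 17 → {'f': 9, 's': 4, 'w': 12, 'j': 12, 'e': 8, 'q': 17}
tbl['j'] = tbl['w']+3 = 15 → {'f': 9, 's': 4, 'w': 12, 'j': 15, 'e': 8, 'q': 17}
tbl['p'] = 5 → {'f': 9, 's': 4, 'w': 12, 'j': 15, 'e': 8, 'q': 17, 'p': 5}
sum of values = 70

70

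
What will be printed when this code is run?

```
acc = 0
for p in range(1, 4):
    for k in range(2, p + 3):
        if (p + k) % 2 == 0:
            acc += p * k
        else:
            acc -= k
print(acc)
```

28

p=1,k=2: odd sum, acc = 0-2 = -2
p=1,k=3: even sum, acc = (-2)+3 = 1
p=2,k=2: even sum, acc = 1+4 = 5
p=2,k=3: odd sum, acc = 5-3 = 2
p=2,k=4: even sum, acc = 2+8 = 10
p=3,k=2: odd sum, acc = 10-2 = 8
p=3,k=3: even sum, acc = 8+9 = 17
p=3,k=4: odd sum, acc = 17-4 = 13
p=3,k=5: even sum, acc = 13+15 = 28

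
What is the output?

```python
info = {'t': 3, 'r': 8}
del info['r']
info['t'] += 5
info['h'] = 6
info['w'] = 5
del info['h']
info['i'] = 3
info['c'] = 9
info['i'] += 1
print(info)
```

{'t': 8, 'w': 5, 'i': 4, 'c': 9}

del 'r' → {'t': 3}
info['t'] = 3+5 = 8 → {'t': 8}
info['h'] = 6 → {'t': 8, 'h': 6}
info['w'] = 5 → {'t': 8, 'h': 6, 'w': 5}
del 'h' → {'t': 8, 'w': 5}
info['i'] = 3 → {'t': 8, 'w': 5, 'i': 3}
info['c'] = 9 → {'t': 8, 'w': 5, 'i': 3, 'c': 9}
info['i'] = 3+1 = 4 → {'t': 8, 'w': 5, 'i': 4, 'c': 9}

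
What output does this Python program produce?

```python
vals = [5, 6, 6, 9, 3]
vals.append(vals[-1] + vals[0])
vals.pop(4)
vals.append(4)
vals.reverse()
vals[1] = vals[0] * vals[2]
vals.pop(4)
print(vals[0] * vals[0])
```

append vals[-1]+vals[0] = 3+5 = 8 → [5, 6, 6, 9, 3, 8]
pop(4) removes 3 → [5, 6, 6, 9, 8]
append 4 → [5, 6, 6, 9, 8, 4]
reverse → [4, 8, 9, 6, 6, 5]
vals[1] = vals[0]*vals[2] = 4*9 = 36 → [4, 36, 9, 6, 6, 5]
pop(4) removes 6 → [4, 36, 9, 6, 5]
vals[0]*vals[0] = 4*4 = 16

16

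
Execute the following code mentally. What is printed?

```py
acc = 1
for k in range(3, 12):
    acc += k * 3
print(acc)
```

190

k=3: acc = 1+3*3 = 10
k=4: acc = 10+4*3 = 22
k=5: acc = 22+5*3 = 37
k=6: acc = 37+6*3 = 55
k=7: acc = 55+7*3 = 76
k=8: acc = 76+8*3 = 100
k=9: acc = 100+9*3 = 127
k=10: acc = 127+10*3 = 157
k=11: acc = 157+11*3 = 190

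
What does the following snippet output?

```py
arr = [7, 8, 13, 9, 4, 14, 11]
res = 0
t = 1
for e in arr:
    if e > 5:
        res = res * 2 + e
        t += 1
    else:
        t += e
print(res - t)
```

e=7: >5, res = 0*2+7 = 7; t=2
e=8: >5, res = 7*2+8 = 22; t=3
e=13: >5, res = 22*2+13 = 57; t=4
e=9: >5, res = 57*2+9 = 123; t=5
e=4: not >5; t=9
e=14: >5, res = 123*2+14 = 260; t=10
e=11: >5, res = 260*2+11 = 531; t=11
res-t = 531-11 = 520

520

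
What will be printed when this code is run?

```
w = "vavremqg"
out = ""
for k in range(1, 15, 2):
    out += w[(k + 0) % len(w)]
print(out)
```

armgarm

k=1: add w[1]='a' → 'a'
k=3: add w[3]='r' → 'ar'
k=5: add w[5]='m' → 'arm'
k=7: add w[7]='g' → 'armg'
k=9: add w[1]='a' → 'armga'
k=11: add w[3]='r' → 'armgar'
k=13: add w[5]='m' → 'armgarm'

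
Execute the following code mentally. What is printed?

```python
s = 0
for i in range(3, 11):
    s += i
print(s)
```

i=3: s = 0+3 = 3
i=4: s = 3+4 = 7
i=5: s = 7+5 = 12
i=6: s = 12+6 = 18
i=7: s = 18+7 = 25
i=8: s = 25+8 = 33
i=9: s = 33+9 = 42
i=10: s = 42+10 = 52

52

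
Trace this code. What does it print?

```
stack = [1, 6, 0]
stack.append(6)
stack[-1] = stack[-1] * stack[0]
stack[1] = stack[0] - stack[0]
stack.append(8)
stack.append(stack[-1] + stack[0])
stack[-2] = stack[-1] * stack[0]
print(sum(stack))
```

append 6 → [1, 6, 0, 6]
stack[-1] = stack[-1]*stack[0] = 6*1 = 6 → [1, 6, 0, 6]
stack[1] = stack[0]-stack[0] = 1-1 = 0 → [1, 0, 0, 6]
append 8 → [1, 0, 0, 6, 8]
append stack[-1]+stack[0] = 8+1 = 9 → [1, 0, 0, 6, 8, 9]
stack[-2] = stack[-1]*stack[0] = 9*1 = 9 → [1, 0, 0, 6, 9, 9]
sum = 25

25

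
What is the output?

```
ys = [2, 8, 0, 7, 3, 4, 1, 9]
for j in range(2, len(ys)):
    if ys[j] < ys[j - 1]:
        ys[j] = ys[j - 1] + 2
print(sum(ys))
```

100

j=2: 0<8, ys[2] = 8+2 = 10 → [2, 8, 10, 7, 3, 4, 1, 9]
j=3: 7<10, ys[3] = 10+2 = 12 → [2, 8, 10, 12, 3, 4, 1, 9]
j=4: 3<12, ys[4] = 12+2 = 14 → [2, 8, 10, 12, 14, 4, 1, 9]
j=5: 4<14, ys[5] = 14+2 = 16 → [2, 8, 10, 12, 14, 16, 1, 9]
j=6: 1<16, ys[6] = 16+2 = 18 → [2, 8, 10, 12, 14, 16, 18, 9]
j=7: 9<18, ys[7] = 18+2 = 20 → [2, 8, 10, 12, 14, 16, 18, 20]
sum = 100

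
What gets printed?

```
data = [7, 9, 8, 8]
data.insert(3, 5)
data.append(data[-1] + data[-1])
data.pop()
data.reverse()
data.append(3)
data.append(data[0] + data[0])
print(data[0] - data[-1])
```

-8

insert 5 at 3 → [7, 9, 8, 5, 8]
append data[-1]+data[-1] = 8+8 = 16 → [7, 9, 8, 5, 8, 16]
pop() removes 16 → [7, 9, 8, 5, 8]
reverse → [8, 5, 8, 9, 7]
append 3 → [8, 5, 8, 9, 7, 3]
append data[0]+data[0] = 8+8 = 16 → [8, 5, 8, 9, 7, 3, 16]
data[0]-data[-1] = 8-16 = -8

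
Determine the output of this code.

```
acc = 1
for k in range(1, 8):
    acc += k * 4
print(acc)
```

113

k=1: acc = 1+1*4 = 5
k=2: acc = 5+2*4 = 13
k=3: acc = 13+3*4 = 25
k=4: acc = 25+4*4 = 41
k=5: acc = 41+5*4 = 61
k=6: acc = 61+6*4 = 85
k=7: acc = 85+7*4 = 113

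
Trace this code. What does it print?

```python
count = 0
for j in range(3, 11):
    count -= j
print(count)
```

-52

j=3: count = 0-3 = -3
j=4: count = (-3)-4 = -7
j=5: count = (-7)-5 = -12
j=6: count = (-12)-6 = -18
j=7: count = (-18)-7 = -25
j=8: count = (-25)-8 = -33
j=9: count = (-33)-9 = -42
j=10: count = (-42)-10 = -52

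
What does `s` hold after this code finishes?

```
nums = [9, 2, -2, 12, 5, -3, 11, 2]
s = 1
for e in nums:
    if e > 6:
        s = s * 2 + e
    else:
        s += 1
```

e=9: >6, s = 1*2+9 = 11
e=2: not >6, s = 11+1 = 12
e=-2: not >6, s = 12+1 = 13
e=12: >6, s = 13*2+12 = 38
e=5: not >6, s = 38+1 = 39
e=-3: not >6, s = 39+1 = 40
e=11: >6, s = 40*2+11 = 91
e=2: not >6, s = 91+1 = 92

92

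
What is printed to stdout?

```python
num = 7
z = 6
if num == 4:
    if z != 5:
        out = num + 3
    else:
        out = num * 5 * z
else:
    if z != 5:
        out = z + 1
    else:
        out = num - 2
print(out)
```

num=7, z=6
num == 4 is False; z != 5 is True
→ out = z + 1 = 7

7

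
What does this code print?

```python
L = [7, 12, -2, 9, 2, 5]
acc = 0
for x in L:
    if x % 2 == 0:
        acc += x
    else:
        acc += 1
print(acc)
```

15

x=7: not even, acc = 0+1 = 1
x=12: even, acc = 1+12 = 13
x=-2: even, acc = 13+(-2) = 11
x=9: not even, acc = 11+1 = 12
x=2: even, acc = 12+2 = 14
x=5: not even, acc = 14+1 = 15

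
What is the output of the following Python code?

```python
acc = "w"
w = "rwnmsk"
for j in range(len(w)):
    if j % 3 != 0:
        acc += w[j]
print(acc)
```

j=0: skip
j=1: add 'w' → 'ww'
j=2: add 'n' → 'wwn'
j=3: skip
j=4: add 's' → 'wwns'
j=5: add 'k' → 'wwnsk'

wwnsk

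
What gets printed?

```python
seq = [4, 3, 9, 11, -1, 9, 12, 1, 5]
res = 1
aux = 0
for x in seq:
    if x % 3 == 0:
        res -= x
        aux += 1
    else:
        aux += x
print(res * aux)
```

-768

x=4: not %3==0; aux=4
x=3: %3==0, res = 1-3 = -2; aux=5
x=9: %3==0, res = (-2)-9 = -11; aux=6
x=11: not %3==0; aux=17
x=-1: not %3==0; aux=16
x=9: %3==0, res = (-11)-9 = -20; aux=17
x=12: %3==0, res = (-20)-12 = -32; aux=18
x=1: not %3==0; aux=19
x=5: not %3==0; aux=24
res*aux = (-32)*24 = -768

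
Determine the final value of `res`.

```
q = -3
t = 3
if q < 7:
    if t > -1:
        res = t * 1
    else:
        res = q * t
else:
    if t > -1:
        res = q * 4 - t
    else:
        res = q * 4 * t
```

q=-3, t=3
q < 7 is True; t > -1 is True
→ res = t * 1 = 3

3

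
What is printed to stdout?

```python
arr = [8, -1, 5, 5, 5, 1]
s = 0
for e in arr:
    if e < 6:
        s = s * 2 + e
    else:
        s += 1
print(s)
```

87

e=8: not <6, s = 0+1 = 1
e=-1: <6, s = 1*2+(-1) = 1
e=5: <6, s = 1*2+5 = 7
e=5: <6, s = 7*2+5 = 19
e=5: <6, s = 19*2+5 = 43
e=1: <6, s = 43*2+1 = 87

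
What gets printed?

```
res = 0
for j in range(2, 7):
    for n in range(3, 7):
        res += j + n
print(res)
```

170

j=2,n=3: res = 0+5 = 5
j=2,n=4: res = 5+6 = 11
j=2,n=5: res = 11+7 = 18
j=2,n=6: res = 18+8 = 26
j=3,n=3: res = 26+6 = 32
j=3,n=4: res = 32+7 = 39
j=3,n=5: res = 39+8 = 47
j=3,n=6: res = 47+9 = 56
j=4,n=3: res = 56+7 = 63
j=4,n=4: res = 63+8 = 71
j=4,n=5: res = 71+9 = 80
j=4,n=6: res = 80+10 = 90
j=5,n=3: res = 90+8 = 98
j=5,n=4: res = 98+9 = 107
j=5,n=5: res = 107+10 = 117
j=5,n=6: res = 117+11 = 128
j=6,n=3: res = 128+9 = 137
j=6,n=4: res = 137+10 = 147
j=6,n=5: res = 147+11 = 158
j=6,n=6: res = 158+12 = 170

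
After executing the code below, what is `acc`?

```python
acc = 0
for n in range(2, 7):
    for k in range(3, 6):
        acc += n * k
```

240

n=2,k=3: acc = 0+6 = 6
n=2,k=4: acc = 6+8 = 14
n=2,k=5: acc = 14+10 = 24
n=3,k=3: acc = 24+9 = 33
n=3,k=4: acc = 33+12 = 45
n=3,k=5: acc = 45+15 = 60
n=4,k=3: acc = 60+12 = 72
n=4,k=4: acc = 72+16 = 88
n=4,k=5: acc = 88+20 = 108
n=5,k=3: acc = 108+15 = 123
n=5,k=4: acc = 123+20 = 143
n=5,k=5: acc = 143+25 = 168
n=6,k=3: acc = 168+18 = 186
n=6,k=4: acc = 186+24 = 210
n=6,k=5: acc = 210+30 = 240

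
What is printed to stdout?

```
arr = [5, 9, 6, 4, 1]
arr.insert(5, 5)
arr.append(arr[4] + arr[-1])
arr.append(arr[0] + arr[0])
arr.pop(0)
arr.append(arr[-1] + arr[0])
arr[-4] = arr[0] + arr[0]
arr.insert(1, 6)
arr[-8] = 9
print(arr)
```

insert 5 at 5 → [5, 9, 6, 4, 1, 5]
append arr[4]+arr[-1] = 1+5 = 6 → [5, 9, 6, 4, 1, 5, 6]
append arr[0]+arr[0] = 5+5 = 10 → [5, 9, 6, 4, 1, 5, 6, 10]
pop(0) removes 5 → [9, 6, 4, 1, 5, 6, 10]
append arr[-1]+arr[0] = 10+9 = 19 → [9, 6, 4, 1, 5, 6, 10, 19]
arr[-4] = arr[0]+arr[0] = 9+9 = 18 → [9, 6, 4, 1, 18, 6, 10, 19]
insert 6 at 1 → [9, 6, 6, 4, 1, 18, 6, 10, 19]
arr[-8] = 9 → [9, 9, 6, 4, 1, 18, 6, 10, 19]

[9, 9, 6, 4, 1, 18, 6, 10, 19]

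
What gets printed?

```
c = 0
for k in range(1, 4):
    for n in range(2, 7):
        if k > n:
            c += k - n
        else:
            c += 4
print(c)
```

k=1,n=2: not 1>2, c = 0+4 = 4
k=1,n=3: not 1>3, c = 4+4 = 8
k=1,n=4: not 1>4, c = 8+4 = 12
k=1,n=5: not 1>5, c = 12+4 = 16
k=1,n=6: not 1>6, c = 16+4 = 20
k=2,n=2: not 2>2, c = 20+4 = 24
k=2,n=3: not 2>3, c = 24+4 = 28
k=2,n=4: not 2>4, c = 28+4 = 32
k=2,n=5: not 2>5, c = 32+4 = 36
k=2,n=6: not 2>6, c = 36+4 = 40
k=3,n=2: 3>2, c = 40+1 = 41
k=3,n=3: not 3>3, c = 41+4 = 45
k=3,n=4: not 3>4, c = 45+4 = 49
k=3,n=5: not 3>5, c = 49+4 = 53
k=3,n=6: not 3>6, c = 53+4 = 57

57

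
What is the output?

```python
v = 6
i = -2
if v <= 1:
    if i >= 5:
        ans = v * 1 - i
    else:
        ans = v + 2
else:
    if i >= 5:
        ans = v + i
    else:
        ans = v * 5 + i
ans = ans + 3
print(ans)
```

v=6, i=-2
v <= 1 is False; i >= 5 is False
→ ans = v * 5 + i = 28
ans = 28+3 = 31

31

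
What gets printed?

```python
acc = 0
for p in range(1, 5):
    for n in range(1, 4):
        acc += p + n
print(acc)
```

p=1,n=1: acc = 0+2 = 2
p=1,n=2: acc = 2+3 = 5
p=1,n=3: acc = 5+4 = 9
p=2,n=1: acc = 9+3 = 12
p=2,n=2: acc = 12+4 = 16
p=2,n=3: acc = 16+5 = 21
p=3,n=1: acc = 21+4 = 25
p=3,n=2: acc = 25+5 = 30
p=3,n=3: acc = 30+6 = 36
p=4,n=1: acc = 36+5 = 41
p=4,n=2: acc = 41+6 = 47
p=4,n=3: acc = 47+7 = 54

54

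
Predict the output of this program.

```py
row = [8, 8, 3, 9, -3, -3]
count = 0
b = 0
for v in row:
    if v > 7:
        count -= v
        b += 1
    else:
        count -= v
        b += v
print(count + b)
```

-22

v=8: >7, count = 0-8 = -8; b=1
v=8: >7, count = (-8)-8 = -16; b=2
v=3: not >7, count = (-16)-3 = -19; b=5
v=9: >7, count = (-19)-9 = -28; b=6
v=-3: not >7, count = (-28)-(-3) = -25; b=3
v=-3: not >7, count = (-25)-(-3) = -22; b=0
count+b = (-22)+0 = -22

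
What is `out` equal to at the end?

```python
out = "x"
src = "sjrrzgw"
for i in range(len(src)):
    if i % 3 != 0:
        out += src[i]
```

i=0: skip
i=1: add 'j' → 'xj'
i=2: add 'r' → 'xjr'
i=3: skip
i=4: add 'z' → 'xjrz'
i=5: add 'g' → 'xjrzg'
i=6: skip

'xjrzg'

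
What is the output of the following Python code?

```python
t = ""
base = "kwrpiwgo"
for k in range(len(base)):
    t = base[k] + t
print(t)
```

k=0: prepend 'k' → 'k'
k=1: prepend 'w' → 'wk'
k=2: prepend 'r' → 'rwk'
k=3: prepend 'p' → 'prwk'
k=4: prepend 'i' → 'iprwk'
k=5: prepend 'w' → 'wiprwk'
k=6: prepend 'g' → 'gwiprwk'
k=7: prepend 'o' → 'ogwiprwk'

ogwiprwk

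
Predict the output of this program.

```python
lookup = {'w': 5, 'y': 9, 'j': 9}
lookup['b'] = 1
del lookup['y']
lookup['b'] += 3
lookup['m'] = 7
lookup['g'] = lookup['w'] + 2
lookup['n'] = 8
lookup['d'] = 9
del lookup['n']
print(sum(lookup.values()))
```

lookup['b'] = 1 → {'w': 5, 'y': 9, 'j': 9, 'b': 1}
del 'y' → {'w': 5, 'j': 9, 'b': 1}
lookup['b'] = 1+3 = 4 → {'w': 5, 'j': 9, 'b': 4}
lookup['m'] = 7 → {'w': 5, 'j': 9, 'b': 4, 'm': 7}
lookup['g'] = lookup['w']+2 = 7 → {'w': 5, 'j': 9, 'b': 4, 'm': 7, 'g': 7}
lookup['n'] = 8 → {'w': 5, 'j': 9, 'b': 4, 'm': 7, 'g': 7, 'n': 8}
lookup['d'] = 9 → {'w': 5, 'j': 9, 'b': 4, 'm': 7, 'g': 7, 'n': 8, 'd': 9}
del 'n' → {'w': 5, 'j': 9, 'b': 4, 'm': 7, 'g': 7, 'd': 9}
sum of values = 41

41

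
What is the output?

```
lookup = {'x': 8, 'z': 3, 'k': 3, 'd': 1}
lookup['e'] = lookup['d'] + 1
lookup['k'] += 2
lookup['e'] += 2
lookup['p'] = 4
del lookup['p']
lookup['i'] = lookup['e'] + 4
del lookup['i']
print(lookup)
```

lookup['e'] = lookup['d']+1 = 2 → {'x': 8, 'z': 3, 'k': 3, 'd': 1, 'e': 2}
lookup['k'] = 3+2 = 5 → {'x': 8, 'z': 3, 'k': 5, 'd': 1, 'e': 2}
lookup['e'] = 2+2 = 4 → {'x': 8, 'z': 3, 'k': 5, 'd': 1, 'e': 4}
lookup['p'] = 4 → {'x': 8, 'z': 3, 'k': 5, 'd': 1, 'e': 4, 'p': 4}
del 'p' → {'x': 8, 'z': 3, 'k': 5, 'd': 1, 'e': 4}
lookup['i'] = lookup['e']+4 = 8 → {'x': 8, 'z': 3, 'k': 5, 'd': 1, 'e': 4, 'i': 8}
del 'i' → {'x': 8, 'z': 3, 'k': 5, 'd': 1, 'e': 4}

{'x': 8, 'z': 3, 'k': 5, 'd': 1, 'e': 4}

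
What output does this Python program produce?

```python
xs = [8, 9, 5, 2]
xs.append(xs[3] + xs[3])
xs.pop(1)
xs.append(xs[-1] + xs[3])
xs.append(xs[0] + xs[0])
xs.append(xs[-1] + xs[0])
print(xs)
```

append xs[3]+xs[3] = 2+2 = 4 → [8, 9, 5, 2, 4]
pop(1) removes 9 → [8, 5, 2, 4]
append xs[-1]+xs[3] = 4+4 = 8 → [8, 5, 2, 4, 8]
append xs[0]+xs[0] = 8+8 = 16 → [8, 5, 2, 4, 8, 16]
append xs[-1]+xs[0] = 16+8 = 24 → [8, 5, 2, 4, 8, 16, 24]

[8, 5, 2, 4, 8, 16, 24]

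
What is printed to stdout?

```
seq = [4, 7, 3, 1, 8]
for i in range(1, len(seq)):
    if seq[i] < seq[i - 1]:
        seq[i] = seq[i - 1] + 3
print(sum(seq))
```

50

i=1: 7>=4, unchanged → [4, 7, 3, 1, 8]
i=2: 3<7, seq[2] = 7+3 = 10 → [4, 7, 10, 1, 8]
i=3: 1<10, seq[3] = 10+3 = 13 → [4, 7, 10, 13, 8]
i=4: 8<13, seq[4] = 13+3 = 16 → [4, 7, 10, 13, 16]
sum = 50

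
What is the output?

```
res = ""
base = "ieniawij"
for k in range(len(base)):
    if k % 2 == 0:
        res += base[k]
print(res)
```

k=0: add 'i' → 'i'
k=1: skip
k=2: add 'n' → 'in'
k=3: skip
k=4: add 'a' → 'ina'
k=5: skip
k=6: add 'i' → 'inai'
k=7: skip

inai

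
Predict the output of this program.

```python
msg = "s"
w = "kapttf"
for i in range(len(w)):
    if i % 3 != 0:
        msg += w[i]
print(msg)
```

i=0: skip
i=1: add 'a' → 'sa'
i=2: add 'p' → 'sap'
i=3: skip
i=4: add 't' → 'sapt'
i=5: add 'f' → 'saptf'

saptf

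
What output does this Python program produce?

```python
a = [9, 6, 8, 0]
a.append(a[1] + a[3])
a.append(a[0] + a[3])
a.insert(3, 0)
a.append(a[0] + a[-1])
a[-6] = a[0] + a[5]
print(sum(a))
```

63

append a[1]+a[3] = 6+0 = 6 → [9, 6, 8, 0, 6]
append a[0]+a[3] = 9+0 = 9 → [9, 6, 8, 0, 6, 9]
insert 0 at 3 → [9, 6, 8, 0, 0, 6, 9]
append a[0]+a[-1] = 9+9 = 18 → [9, 6, 8, 0, 0, 6, 9, 18]
a[-6] = a[0]+a[5] = 9+6 = 15 → [9, 6, 15, 0, 0, 6, 9, 18]
sum = 63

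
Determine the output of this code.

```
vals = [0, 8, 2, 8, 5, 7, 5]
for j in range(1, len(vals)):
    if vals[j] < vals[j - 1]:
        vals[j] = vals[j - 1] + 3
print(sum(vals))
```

93

j=1: 8>=0, unchanged → [0, 8, 2, 8, 5, 7, 5]
j=2: 2<8, vals[2] = 8+3 = 11 → [0, 8, 11, 8, 5, 7, 5]
j=3: 8<11, vals[3] = 11+3 = 14 → [0, 8, 11, 14, 5, 7, 5]
j=4: 5<14, vals[4] = 14+3 = 17 → [0, 8, 11, 14, 17, 7, 5]
j=5: 7<17, vals[5] = 17+3 = 20 → [0, 8, 11, 14, 17, 20, 5]
j=6: 5<20, vals[6] = 20+3 = 23 → [0, 8, 11, 14, 17, 20, 23]
sum = 93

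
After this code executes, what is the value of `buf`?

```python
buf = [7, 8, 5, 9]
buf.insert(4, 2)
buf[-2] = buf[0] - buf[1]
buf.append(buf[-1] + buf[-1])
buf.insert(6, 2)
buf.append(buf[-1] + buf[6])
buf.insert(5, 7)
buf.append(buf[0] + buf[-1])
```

insert 2 at 4 → [7, 8, 5, 9, 2]
buf[-2] = buf[0]-buf[1] = 7-8 = -1 → [7, 8, 5, -1, 2]
append buf[-1]+buf[-1] = 2+2 = 4 → [7, 8, 5, -1, 2, 4]
insert 2 at 6 → [7, 8, 5, -1, 2, 4, 2]
append buf[-1]+buf[6] = 2+2 = 4 → [7, 8, 5, -1, 2, 4, 2, 4]
insert 7 at 5 → [7, 8, 5, -1, 2, 7, 4, 2, 4]
append buf[0]+buf[-1] = 7+4 = 11 → [7, 8, 5, -1, 2, 7, 4, 2, 4, 11]

[7, 8, 5, -1, 2, 7, 4, 2, 4, 11]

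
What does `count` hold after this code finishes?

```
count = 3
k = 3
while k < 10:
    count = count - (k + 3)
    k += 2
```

k=3: count = 3-6 = -3
k=5: count = (-3)-8 = -11
k=7: count = (-11)-10 = -21
k=9: count = (-21)-12 = -33

-33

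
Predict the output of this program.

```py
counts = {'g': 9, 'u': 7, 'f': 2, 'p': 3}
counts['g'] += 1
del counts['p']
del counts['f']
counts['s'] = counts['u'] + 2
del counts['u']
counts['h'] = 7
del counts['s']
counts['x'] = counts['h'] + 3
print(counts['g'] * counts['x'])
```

counts['g'] = 9+1 = 10 → {'g': 10, 'u': 7, 'f': 2, 'p': 3}
del 'p' → {'g': 10, 'u': 7, 'f': 2}
del 'f' → {'g': 10, 'u': 7}
counts['s'] = counts['u']+2 = 9 → {'g': 10, 'u': 7, 's': 9}
del 'u' → {'g': 10, 's': 9}
counts['h'] = 7 → {'g': 10, 's': 9, 'h': 7}
del 's' → {'g': 10, 'h': 7}
counts['x'] = counts['h']+3 = 10 → {'g': 10, 'h': 7, 'x': 10}
counts['g']*counts['x'] = 10*10 = 100

100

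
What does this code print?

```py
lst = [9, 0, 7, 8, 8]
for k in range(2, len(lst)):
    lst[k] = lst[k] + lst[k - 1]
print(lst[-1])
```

k=2: lst[2] = 7+0 = 7 → [9, 0, 7, 8, 8]
k=3: lst[3] = 8+7 = 15 → [9, 0, 7, 15, 8]
k=4: lst[4] = 8+15 = 23 → [9, 0, 7, 15, 23]

23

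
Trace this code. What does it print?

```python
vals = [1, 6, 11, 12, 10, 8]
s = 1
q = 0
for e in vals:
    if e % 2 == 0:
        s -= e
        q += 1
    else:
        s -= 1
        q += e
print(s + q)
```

e=1: not even, s = 1-1 = 0; q=1
e=6: even, s = 0-6 = -6; q=2
e=11: not even, s = (-6)-1 = -7; q=13
e=12: even, s = (-7)-12 = -19; q=14
e=10: even, s = (-19)-10 = -29; q=15
e=8: even, s = (-29)-8 = -37; q=16
s+q = (-37)+16 = -21

-21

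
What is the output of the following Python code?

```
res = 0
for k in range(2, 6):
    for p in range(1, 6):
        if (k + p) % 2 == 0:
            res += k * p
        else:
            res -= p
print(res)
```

78

k=2,p=1: odd sum, res = 0-1 = -1
k=2,p=2: even sum, res = (-1)+4 = 3
k=2,p=3: odd sum, res = 3-3 = 0
k=2,p=4: even sum, res = 0+8 = 8
k=2,p=5: odd sum, res = 8-5 = 3
k=3,p=1: even sum, res = 3+3 = 6
k=3,p=2: odd sum, res = 6-2 = 4
k=3,p=3: even sum, res = 4+9 = 13
k=3,p=4: odd sum, res = 13-4 = 9
k=3,p=5: even sum, res = 9+15 = 24
k=4,p=1: odd sum, res = 24-1 = 23
k=4,p=2: even sum, res = 23+8 = 31
k=4,p=3: odd sum, res = 31-3 = 28
k=4,p=4: even sum, res = 28+16 = 44
k=4,p=5: odd sum, res = 44-5 = 39
k=5,p=1: even sum, res = 39+5 = 44
k=5,p=2: odd sum, res = 44-2 = 42
k=5,p=3: even sum, res = 42+15 = 57
k=5,p=4: odd sum, res = 57-4 = 53
k=5,p=5: even sum, res = 53+25 = 78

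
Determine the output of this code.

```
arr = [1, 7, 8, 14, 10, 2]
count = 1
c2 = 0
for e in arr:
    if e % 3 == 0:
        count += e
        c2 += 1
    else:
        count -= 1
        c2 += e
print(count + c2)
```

37

e=1: not %3==0, count = 1-1 = 0; c2=1
e=7: not %3==0, count = 0-1 = -1; c2=8
e=8: not %3==0, count = (-1)-1 = -2; c2=16
e=14: not %3==0, count = (-2)-1 = -3; c2=30
e=10: not %3==0, count = (-3)-1 = -4; c2=40
e=2: not %3==0, count = (-4)-1 = -5; c2=42
count+c2 = (-5)+42 = 37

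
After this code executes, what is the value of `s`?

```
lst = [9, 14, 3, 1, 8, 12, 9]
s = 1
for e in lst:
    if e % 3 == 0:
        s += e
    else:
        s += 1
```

e=9: %3==0, s = 1+9 = 10
e=14: not %3==0, s = 10+1 = 11
e=3: %3==0, s = 11+3 = 14
e=1: not %3==0, s = 14+1 = 15
e=8: not %3==0, s = 15+1 = 16
e=12: %3==0, s = 16+12 = 28
e=9: %3==0, s = 28+9 = 37

37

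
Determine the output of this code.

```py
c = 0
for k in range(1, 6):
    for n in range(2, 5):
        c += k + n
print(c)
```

k=1,n=2: c = 0+3 = 3
k=1,n=3: c = 3+4 = 7
k=1,n=4: c = 7+5 = 12
k=2,n=2: c = 12+4 = 16
k=2,n=3: c = 16+5 = 21
k=2,n=4: c = 21+6 = 27
k=3,n=2: c = 27+5 = 32
k=3,n=3: c = 32+6 = 38
k=3,n=4: c = 38+7 = 45
k=4,n=2: c = 45+6 = 51
k=4,n=3: c = 51+7 = 58
k=4,n=4: c = 58+8 = 66
k=5,n=2: c = 66+7 = 73
k=5,n=3: c = 73+8 = 81
k=5,n=4: c = 81+9 = 90

90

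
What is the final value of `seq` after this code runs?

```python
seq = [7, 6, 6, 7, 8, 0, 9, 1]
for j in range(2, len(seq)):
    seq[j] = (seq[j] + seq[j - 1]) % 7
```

[7, 6, 5, 5, 6, 6, 1, 2]

j=2: seq[2] = (6+6)%7 = 5 → [7, 6, 5, 7, 8, 0, 9, 1]
j=3: seq[3] = (7+5)%7 = 5 → [7, 6, 5, 5, 8, 0, 9, 1]
j=4: seq[4] = (8+5)%7 = 6 → [7, 6, 5, 5, 6, 0, 9, 1]
j=5: seq[5] = (0+6)%7 = 6 → [7, 6, 5, 5, 6, 6, 9, 1]
j=6: seq[6] = (9+6)%7 = 1 → [7, 6, 5, 5, 6, 6, 1, 1]
j=7: seq[7] = (1+1)%7 = 2 → [7, 6, 5, 5, 6, 6, 1, 2]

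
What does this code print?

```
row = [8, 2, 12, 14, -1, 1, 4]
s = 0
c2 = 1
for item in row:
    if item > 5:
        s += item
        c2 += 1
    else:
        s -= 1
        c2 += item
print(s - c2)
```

20

item=8: >5, s = 0+8 = 8; c2=2
item=2: not >5, s = 8-1 = 7; c2=4
item=12: >5, s = 7+12 = 19; c2=5
item=14: >5, s = 19+14 = 33; c2=6
item=-1: not >5, s = 33-1 = 32; c2=5
item=1: not >5, s = 32-1 = 31; c2=6
item=4: not >5, s = 31-1 = 30; c2=10
s-c2 = 30-10 = 20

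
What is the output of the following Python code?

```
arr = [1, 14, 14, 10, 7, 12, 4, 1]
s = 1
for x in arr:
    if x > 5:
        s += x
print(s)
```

58

x=1: not >5
x=14: >5, s = 1+14 = 15
x=14: >5, s = 15+14 = 29
x=10: >5, s = 29+10 = 39
x=7: >5, s = 39+7 = 46
x=12: >5, s = 46+12 = 58
x=4: not >5
x=1: not >5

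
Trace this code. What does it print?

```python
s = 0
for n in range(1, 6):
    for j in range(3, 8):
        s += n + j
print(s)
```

n=1,j=3: s = 0+4 = 4
n=1,j=4: s = 4+5 = 9
n=1,j=5: s = 9+6 = 15
n=1,j=6: s = 15+7 = 22
n=1,j=7: s = 22+8 = 30
n=2,j=3: s = 30+5 = 35
n=2,j=4: s = 35+6 = 41
n=2,j=5: s = 41+7 = 48
n=2,j=6: s = 48+8 = 56
n=2,j=7: s = 56+9 = 65
n=3,j=3: s = 65+6 = 71
n=3,j=4: s = 71+7 = 78
n=3,j=5: s = 78+8 = 86
n=3,j=6: s = 86+9 = 95
n=3,j=7: s = 95+10 = 105
n=4,j=3: s = 105+7 = 112
n=4,j=4: s = 112+8 = 120
n=4,j=5: s = 120+9 = 129
n=4,j=6: s = 129+10 = 139
n=4,j=7: s = 139+11 = 150
n=5,j=3: s = 150+8 = 158
n=5,j=4: s = 158+9 = 167
n=5,j=5: s = 167+10 = 177
n=5,j=6: s = 177+11 = 188
n=5,j=7: s = 188+12 = 200

200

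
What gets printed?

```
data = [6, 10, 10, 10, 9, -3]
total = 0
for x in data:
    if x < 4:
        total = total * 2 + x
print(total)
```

x=6: not <4
x=10: not <4
x=10: not <4
x=10: not <4
x=9: not <4
x=-3: <4, total = 0*2+(-3) = -3

-3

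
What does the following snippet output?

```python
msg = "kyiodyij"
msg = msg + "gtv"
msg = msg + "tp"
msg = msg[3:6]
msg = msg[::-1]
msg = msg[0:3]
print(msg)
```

ydo

+ 'gtv' → 'kyiodyijgtv'
+ 'tp' → 'kyiodyijgtvtp'
slice [3:6] → 'ody'
reverse → 'ydo'
slice [0:3] → 'ydo'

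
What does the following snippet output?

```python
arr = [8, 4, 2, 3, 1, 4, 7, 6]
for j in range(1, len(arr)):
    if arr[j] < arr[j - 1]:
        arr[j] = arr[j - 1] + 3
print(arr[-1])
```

j=1: 4<8, arr[1] = 8+3 = 11 → [8, 11, 2, 3, 1, 4, 7, 6]
j=2: 2<11, arr[2] = 11+3 = 14 → [8, 11, 14, 3, 1, 4, 7, 6]
j=3: 3<14, arr[3] = 14+3 = 17 → [8, 11, 14, 17, 1, 4, 7, 6]
j=4: 1<17, arr[4] = 17+3 = 20 → [8, 11, 14, 17, 20, 4, 7, 6]
j=5: 4<20, arr[5] = 20+3 = 23 → [8, 11, 14, 17, 20, 23, 7, 6]
j=6: 7<23, arr[6] = 23+3 = 26 → [8, 11, 14, 17, 20, 23, 26, 6]
j=7: 6<26, arr[7] = 26+3 = 29 → [8, 11, 14, 17, 20, 23, 26, 29]

29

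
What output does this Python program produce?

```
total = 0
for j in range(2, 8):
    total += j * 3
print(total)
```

81

j=2: total = 0+2*3 = 6
j=3: total = 6+3*3 = 15
j=4: total = 15+4*3 = 27
j=5: total = 27+5*3 = 42
j=6: total = 42+6*3 = 60
j=7: total = 60+7*3 = 81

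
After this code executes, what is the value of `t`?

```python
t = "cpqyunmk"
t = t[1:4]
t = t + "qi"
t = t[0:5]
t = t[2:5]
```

'yqi'

slice [1:4] → 'pqy'
+ 'qi' → 'pqyqi'
slice [0:5] → 'pqyqi'
slice [2:5] → 'yqi'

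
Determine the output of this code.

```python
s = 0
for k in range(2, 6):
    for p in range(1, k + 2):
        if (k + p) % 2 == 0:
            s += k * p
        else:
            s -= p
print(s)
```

k=2,p=1: odd sum, s = 0-1 = -1
k=2,p=2: even sum, s = (-1)+4 = 3
k=2,p=3: odd sum, s = 3-3 = 0
k=3,p=1: even sum, s = 0+3 = 3
k=3,p=2: odd sum, s = 3-2 = 1
k=3,p=3: even sum, s = 1+9 = 10
k=3,p=4: odd sum, s = 10-4 = 6
k=4,p=1: odd sum, s = 6-1 = 5
k=4,p=2: even sum, s = 5+8 = 13
k=4,p=3: odd sum, s = 13-3 = 10
k=4,p=4: even sum, s = 10+16 = 26
k=4,p=5: odd sum, s = 26-5 = 21
k=5,p=1: even sum, s = 21+5 = 26
k=5,p=2: odd sum, s = 26-2 = 24
k=5,p=3: even sum, s = 24+15 = 39
k=5,p=4: odd sum, s = 39-4 = 35
k=5,p=5: even sum, s = 35+25 = 60
k=5,p=6: odd sum, s = 60-6 = 54

54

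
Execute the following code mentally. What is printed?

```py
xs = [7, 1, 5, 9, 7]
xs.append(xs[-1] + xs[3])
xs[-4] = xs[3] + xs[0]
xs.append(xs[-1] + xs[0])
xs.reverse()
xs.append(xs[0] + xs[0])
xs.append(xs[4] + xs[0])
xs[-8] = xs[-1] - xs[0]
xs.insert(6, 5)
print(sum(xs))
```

169

append xs[-1]+xs[3] = 7+9 = 16 → [7, 1, 5, 9, 7, 16]
xs[-4] = xs[3]+xs[0] = 9+7 = 16 → [7, 1, 16, 9, 7, 16]
append xs[-1]+xs[0] = 16+7 = 23 → [7, 1, 16, 9, 7, 16, 23]
reverse → [23, 16, 7, 9, 16, 1, 7]
append xs[0]+xs[0] = 23+23 = 46 → [23, 16, 7, 9, 16, 1, 7, 46]
append xs[4]+xs[0] = 16+23 = 39 → [23, 16, 7, 9, 16, 1, 7, 46, 39]
xs[-8] = xs[-1]-xs[0] = 39-23 = 16 → [23, 16, 7, 9, 16, 1, 7, 46, 39]
insert 5 at 6 → [23, 16, 7, 9, 16, 1, 5, 7, 46, 39]
sum = 169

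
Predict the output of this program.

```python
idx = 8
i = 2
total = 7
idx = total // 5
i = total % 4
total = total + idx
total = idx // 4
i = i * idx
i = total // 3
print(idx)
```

idx = 7//5 = 1
i = 7%4 = 3
total = 7+1 = 8
total = 1//4 = 0
i = 3*1 = 3
i = 0//3 = 0

1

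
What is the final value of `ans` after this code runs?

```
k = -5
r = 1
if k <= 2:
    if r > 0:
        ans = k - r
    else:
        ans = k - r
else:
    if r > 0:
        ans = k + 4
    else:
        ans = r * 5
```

-6

k=-5, r=1
k <= 2 is True; r > 0 is True
→ ans = k - r = -6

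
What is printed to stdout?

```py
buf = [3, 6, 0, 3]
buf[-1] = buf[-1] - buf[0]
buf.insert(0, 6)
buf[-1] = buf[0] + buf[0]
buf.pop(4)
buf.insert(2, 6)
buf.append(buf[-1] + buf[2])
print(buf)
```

[6, 3, 6, 6, 0, 6]

buf[-1] = buf[-1]-buf[0] = 3-3 = 0 → [3, 6, 0, 0]
insert 6 at 0 → [6, 3, 6, 0, 0]
buf[-1] = buf[0]+buf[0] = 6+6 = 12 → [6, 3, 6, 0, 12]
pop(4) removes 12 → [6, 3, 6, 0]
insert 6 at 2 → [6, 3, 6, 6, 0]
append buf[-1]+buf[2] = 0+6 = 6 → [6, 3, 6, 6, 0, 6]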